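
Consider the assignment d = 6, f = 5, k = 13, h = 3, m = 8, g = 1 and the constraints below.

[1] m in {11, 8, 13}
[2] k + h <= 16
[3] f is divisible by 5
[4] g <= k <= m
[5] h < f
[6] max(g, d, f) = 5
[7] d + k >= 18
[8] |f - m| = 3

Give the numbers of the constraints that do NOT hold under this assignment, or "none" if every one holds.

[1] m = 8 is in {11, 8, 13}  OK
[2] k + h = 13 + 3 = 16; 16 ≤ 16  OK
[3] 5 / 5 = 1, so 5 divides 5  OK
[4] values 1, 13, 8; k = 13 is not <= m = 8  FAIL
[5] h = 3, f = 5; 3 < 5  OK
[6] max(1, 6, 5) = 6, not 5  FAIL
[7] d + k = 6 + 13 = 19; 19 ≥ 18  OK
[8] |5 - 8| = 3  OK

Constraints 4, 6 do not hold.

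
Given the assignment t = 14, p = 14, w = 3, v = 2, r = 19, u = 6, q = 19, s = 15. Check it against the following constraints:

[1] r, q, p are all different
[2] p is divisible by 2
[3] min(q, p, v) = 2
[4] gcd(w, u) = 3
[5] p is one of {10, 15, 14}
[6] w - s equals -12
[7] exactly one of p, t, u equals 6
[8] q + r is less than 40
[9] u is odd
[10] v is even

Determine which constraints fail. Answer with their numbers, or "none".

[1] r = q = 19, not all different — violated.
[2] 14 / 2 = 7, so 2 divides 14 — satisfied.
[3] min(19, 14, 2) = 2 — satisfied.
[4] gcd(3, 6) = 3 — satisfied.
[5] p = 14 is in {10, 15, 14} — satisfied.
[6] w - s = 3 - 15 = -12 — satisfied.
[7] p=14, t=14, u=6; 1 of them equals 6 — satisfied.
[8] q + r = 19 + 19 = 38; 38 < 40 — satisfied.
[9] u = 6 is even — violated.
[10] v = 2 is even — satisfied.

No — constraints 1, 9 are not satisfied.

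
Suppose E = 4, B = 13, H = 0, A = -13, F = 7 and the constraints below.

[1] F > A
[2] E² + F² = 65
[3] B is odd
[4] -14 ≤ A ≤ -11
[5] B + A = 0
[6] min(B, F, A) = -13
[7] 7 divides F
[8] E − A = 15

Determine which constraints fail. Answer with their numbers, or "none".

[1] F = 7, A = -13; 7 > -13  holds
[2] E² + F² = 4² + 7² = 16 + 49 = 65  holds
[3] B = 13 is odd  holds
[4] A = -13 lies in [-14, -11]  holds
[5] B + A = 13 + (-13) = 0  holds
[6] min(13, 7, -13) = -13  holds
[7] 7 / 7 = 1, so 7 divides 7  holds
[8] E − A = 4 − (-13) = 17, not 15  fails

Violated: 8.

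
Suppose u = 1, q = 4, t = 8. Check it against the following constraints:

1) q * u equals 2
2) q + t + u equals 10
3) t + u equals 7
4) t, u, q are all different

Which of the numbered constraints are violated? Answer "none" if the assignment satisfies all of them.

Constraints 1, 2, and 3 are violated.

1) q * u = 4 * 1 = 4, not 2 — fails.
2) q + t + u = 4 + 8 + 1 = 13, not 10 — fails.
3) t + u = 8 + 1 = 9, not 7 — fails.
4) values 8, 1, 4 are pairwise distinct — holds.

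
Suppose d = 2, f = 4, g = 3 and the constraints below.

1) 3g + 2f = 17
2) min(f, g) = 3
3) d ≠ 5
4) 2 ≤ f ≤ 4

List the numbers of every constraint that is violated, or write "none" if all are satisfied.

The assignment satisfies every constraint.

1) 3g + 2f = 3(3) + 2(4) = 17  holds
2) min(4, 3) = 3  holds
3) d = 2, and 2 ≠ 5  holds
4) f = 4 lies in [2, 4]  holds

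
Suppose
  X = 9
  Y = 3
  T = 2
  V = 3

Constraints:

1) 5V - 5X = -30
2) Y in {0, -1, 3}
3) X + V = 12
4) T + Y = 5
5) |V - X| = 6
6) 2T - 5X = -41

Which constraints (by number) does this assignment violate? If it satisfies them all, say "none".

1) 5V - 5X = 5(3) - 5(9) = -30  ✔
2) Y = 3 is in {0, -1, 3}  ✔
3) X + V = 9 + 3 = 12  ✔
4) T + Y = 2 + 3 = 5  ✔
5) |3 - 9| = 6  ✔
6) 2T - 5X = 2(2) - 5(9) = -41  ✔

All constraints are satisfied.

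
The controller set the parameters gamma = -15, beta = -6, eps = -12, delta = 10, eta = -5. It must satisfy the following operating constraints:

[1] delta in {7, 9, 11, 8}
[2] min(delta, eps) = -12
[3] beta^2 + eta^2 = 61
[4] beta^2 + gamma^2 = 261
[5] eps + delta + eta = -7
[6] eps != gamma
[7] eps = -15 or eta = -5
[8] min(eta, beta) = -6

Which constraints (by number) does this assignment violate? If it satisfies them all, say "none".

[1] delta = 10 is not in {7, 9, 11, 8}  no
[2] min(10, -12) = -12  yes
[3] beta^2 + eta^2 = (-6)^2 + (-5)^2 = 36 + 25 = 61  yes
[4] beta^2 + gamma^2 = (-6)^2 + (-15)^2 = 36 + 225 = 261  yes
[5] eps + delta + eta = -12 + 10 + (-5) = -7  yes
[6] eps = -12, gamma = -15; distinct  yes
[7] eps = -12 ≠ -15, but eta = -5 = -5 (second disjunct)  yes
[8] min(-5, -6) = -6  yes

The assignment fails constraint 1.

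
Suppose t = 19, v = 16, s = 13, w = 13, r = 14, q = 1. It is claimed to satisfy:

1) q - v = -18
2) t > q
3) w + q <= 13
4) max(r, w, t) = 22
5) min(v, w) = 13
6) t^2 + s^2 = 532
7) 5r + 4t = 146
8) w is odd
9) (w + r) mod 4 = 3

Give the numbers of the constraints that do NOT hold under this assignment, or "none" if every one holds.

1) q - v = 1 - 16 = -15, not -18 — does not hold.
2) t = 19, q = 1; 19 > 1 — holds.
3) w + q = 13 + 1 = 14; 14 > 13, bound 13 not met — does not hold.
4) max(14, 13, 19) = 19, not 22 — does not hold.
5) min(16, 13) = 13 — holds.
6) t^2 + s^2 = 19^2 + 13^2 = 361 + 169 = 530, not 532 — does not hold.
7) 5r + 4t = 5(14) + 4(19) = 146 — holds.
8) w = 13 is odd — holds.
9) w + r = 27; 27 mod 4 = 3 — holds.

Violated: 1, 3, 4, and 6.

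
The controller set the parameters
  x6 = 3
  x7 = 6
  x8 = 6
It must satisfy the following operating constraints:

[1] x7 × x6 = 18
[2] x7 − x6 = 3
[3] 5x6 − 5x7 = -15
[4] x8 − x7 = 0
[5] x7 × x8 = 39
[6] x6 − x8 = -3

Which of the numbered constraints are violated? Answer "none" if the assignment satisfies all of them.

[1] x7 × x6 = 6 × 3 = 18  OK
[2] x7 − x6 = 6 − 3 = 3  OK
[3] 5x6 − 5x7 = 5(3) − 5(6) = -15  OK
[4] x8 − x7 = 6 − 6 = 0  OK
[5] x7 × x8 = 6 × 6 = 36, not 39  FAIL
[6] x6 − x8 = 3 − 6 = -3  OK

Constraint 5 does not hold.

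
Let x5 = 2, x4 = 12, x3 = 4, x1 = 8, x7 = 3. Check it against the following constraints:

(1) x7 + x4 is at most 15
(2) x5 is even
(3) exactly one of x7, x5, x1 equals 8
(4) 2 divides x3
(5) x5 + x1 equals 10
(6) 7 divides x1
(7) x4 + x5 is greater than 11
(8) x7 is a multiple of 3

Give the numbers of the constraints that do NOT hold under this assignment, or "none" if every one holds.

Violated: 6.

(1) x7 + x4 = 3 + 12 = 15; 15 ≤ 15 — satisfied.
(2) x5 = 2 is even — satisfied.
(3) x7=3, x5=2, x1=8; 1 of them equals 8 — satisfied.
(4) 4 / 2 = 2, so 2 divides 4 — satisfied.
(5) x5 + x1 = 2 + 8 = 10 — satisfied.
(6) 8 = 7*1 + 1, so 7 does not divide 8 — violated.
(7) x4 + x5 = 12 + 2 = 14; 14 > 11 — satisfied.
(8) 3 / 3 = 1, so 3 divides 3 — satisfied.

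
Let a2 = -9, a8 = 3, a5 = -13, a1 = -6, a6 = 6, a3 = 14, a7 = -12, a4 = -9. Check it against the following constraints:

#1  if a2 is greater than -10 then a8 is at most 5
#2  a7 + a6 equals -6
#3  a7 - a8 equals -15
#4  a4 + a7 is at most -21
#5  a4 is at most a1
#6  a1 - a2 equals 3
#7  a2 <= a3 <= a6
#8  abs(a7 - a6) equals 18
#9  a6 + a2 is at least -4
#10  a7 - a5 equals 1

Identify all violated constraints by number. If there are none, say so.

The assignment fails constraint 7.

#1 a2 = -9 > -10, so we need a8 ≤ 5; a8 = 3 ≤ 5  yes
#2 a7 + a6 = -12 + 6 = -6  yes
#3 a7 - a8 = -12 - 3 = -15  yes
#4 a4 + a7 = -9 + (-12) = -21; -21 ≤ -21  yes
#5 a4 = -9, a1 = -6; -9 ≤ -6  yes
#6 a1 - a2 = -6 - (-9) = 3  yes
#7 values -9, 14, 6; a3 = 14 is not <= a6 = 6  no
#8 abs(-12 - 6) = 18  yes
#9 a6 + a2 = 6 + (-9) = -3; -3 ≥ -4  yes
#10 a7 - a5 = -12 - (-13) = 1  yes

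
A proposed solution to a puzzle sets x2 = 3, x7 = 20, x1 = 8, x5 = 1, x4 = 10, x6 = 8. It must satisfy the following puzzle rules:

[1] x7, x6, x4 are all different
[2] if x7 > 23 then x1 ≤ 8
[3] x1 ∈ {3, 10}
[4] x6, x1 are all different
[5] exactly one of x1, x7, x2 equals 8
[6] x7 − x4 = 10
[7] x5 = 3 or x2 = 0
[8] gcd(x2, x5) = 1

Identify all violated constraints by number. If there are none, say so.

[1] values 20, 8, 10 are pairwise distinct — holds.
[2] x7 = 20, not > 23; antecedent false, conditional vacuously true — holds.
[3] x1 = 8 is not in {3, 10} — fails.
[4] x6 = x1 = 8, not all different — fails.
[5] x1=8, x7=20, x2=3; 1 of them equals 8 — holds.
[6] x7 − x4 = 20 − 10 = 10 — holds.
[7] x5 = 1 ≠ 3 and x2 = 3 ≠ 0; both disjuncts false — fails.
[8] gcd(3, 1) = 1 — holds.

Constraints 3, 4, and 7 are violated.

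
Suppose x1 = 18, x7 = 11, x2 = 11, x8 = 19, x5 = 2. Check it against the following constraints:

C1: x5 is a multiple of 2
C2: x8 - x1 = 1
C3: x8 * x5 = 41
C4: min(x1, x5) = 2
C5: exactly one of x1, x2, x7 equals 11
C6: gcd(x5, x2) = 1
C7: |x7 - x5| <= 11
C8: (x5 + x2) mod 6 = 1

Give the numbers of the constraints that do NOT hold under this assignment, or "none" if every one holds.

C1: 2 / 2 = 1, so 2 divides 2 — holds.
C2: x8 - x1 = 19 - 18 = 1 — holds.
C3: x8 * x5 = 19 * 2 = 38, not 41 — fails.
C4: min(18, 2) = 2 — holds.
C5: x1=18, x2=11, x7=11; 2 of them equal 11, not exactly one — fails.
C6: gcd(2, 11) = 1 — holds.
C7: |11 - 2| = 9; 9 ≤ 11 — holds.
C8: x5 + x2 = 13; 13 mod 6 = 1 — holds.

The assignment fails constraints 3 and 5.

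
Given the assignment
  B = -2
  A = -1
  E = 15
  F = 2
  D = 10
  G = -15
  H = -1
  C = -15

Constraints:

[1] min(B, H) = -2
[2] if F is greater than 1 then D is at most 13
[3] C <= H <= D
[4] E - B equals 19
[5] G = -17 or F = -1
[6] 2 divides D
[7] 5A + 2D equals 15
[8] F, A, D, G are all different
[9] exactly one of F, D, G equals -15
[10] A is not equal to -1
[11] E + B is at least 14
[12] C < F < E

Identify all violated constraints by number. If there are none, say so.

[1] min(-2, -1) = -2 — holds.
[2] F = 2 > 1, so we need D ≤ 13; D = 10 ≤ 13 — holds.
[3] values -15 <= -1 <= 10 — holds.
[4] E - B = 15 - (-2) = 17, not 19 — does not hold.
[5] G = -15 ≠ -17 and F = 2 ≠ -1; both disjuncts false — does not hold.
[6] 10 / 2 = 5, so 2 divides 10 — holds.
[7] 5A + 2D = 5(-1) + 2(10) = 15 — holds.
[8] values 2, -1, 10, -15 are pairwise distinct — holds.
[9] F=2, D=10, G=-15; 1 of them equals -15 — holds.
[10] A = -1, but -1 is required to differ — does not hold.
[11] E + B = 15 + (-2) = 13; 13 < 14, bound 14 not met — does not hold.
[12] values -15 < 2 < 15 — holds.

The assignment fails constraints 4, 5, 10, 11.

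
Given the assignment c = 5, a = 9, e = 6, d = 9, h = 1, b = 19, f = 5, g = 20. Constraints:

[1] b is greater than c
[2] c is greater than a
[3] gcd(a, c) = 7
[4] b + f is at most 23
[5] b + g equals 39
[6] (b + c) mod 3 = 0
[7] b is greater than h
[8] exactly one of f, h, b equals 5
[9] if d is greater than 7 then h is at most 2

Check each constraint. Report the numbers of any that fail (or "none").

Violated: 2, 3, and 4.

[1] b = 19, c = 5; 19 > 5  ✔
[2] c = 5, a = 9; 5 ≤ 9 (want >)  ✘
[3] gcd(9, 5) = 1, not 7  ✘
[4] b + f = 19 + 5 = 24; 24 > 23, bound 23 not met  ✘
[5] b + g = 19 + 20 = 39  ✔
[6] b + c = 24; 24 mod 3 = 0  ✔
[7] b = 19, h = 1; 19 > 1  ✔
[8] f=5, h=1, b=19; 1 of them equals 5  ✔
[9] d = 9 > 7, so we need h ≤ 2; h = 1 ≤ 2  ✔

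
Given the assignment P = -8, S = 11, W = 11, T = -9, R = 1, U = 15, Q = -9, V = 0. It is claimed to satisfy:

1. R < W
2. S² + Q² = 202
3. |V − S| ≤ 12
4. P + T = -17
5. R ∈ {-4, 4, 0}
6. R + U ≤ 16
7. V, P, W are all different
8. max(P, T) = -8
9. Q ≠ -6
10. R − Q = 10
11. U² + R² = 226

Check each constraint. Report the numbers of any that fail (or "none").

1. R = 1, W = 11; 1 < 11 — satisfied.
2. S² + Q² = 11² + (-9)² = 121 + 81 = 202 — satisfied.
3. |0 − 11| = 11; 11 ≤ 12 — satisfied.
4. P + T = -8 + (-9) = -17 — satisfied.
5. R = 1 is not in {-4, 4, 0} — violated.
6. R + U = 1 + 15 = 16; 16 ≤ 16 — satisfied.
7. values 0, -8, 11 are pairwise distinct — satisfied.
8. max(-8, -9) = -8 — satisfied.
9. Q = -9, and -9 ≠ -6 — satisfied.
10. R − Q = 1 − (-9) = 10 — satisfied.
11. U² + R² = 15² + 1² = 225 + 1 = 226 — satisfied.

Constraint 5 is violated.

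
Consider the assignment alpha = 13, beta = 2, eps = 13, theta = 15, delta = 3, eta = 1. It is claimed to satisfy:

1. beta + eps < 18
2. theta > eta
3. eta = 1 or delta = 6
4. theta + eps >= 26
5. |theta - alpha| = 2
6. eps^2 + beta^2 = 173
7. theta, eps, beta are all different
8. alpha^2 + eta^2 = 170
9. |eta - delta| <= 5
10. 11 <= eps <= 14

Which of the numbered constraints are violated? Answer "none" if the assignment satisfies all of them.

No violations.

1. beta + eps = 2 + 13 = 15; 15 < 18 — holds.
2. theta = 15, eta = 1; 15 > 1 — holds.
3. eta = 1 = 1 (first disjunct) — holds.
4. theta + eps = 15 + 13 = 28; 28 ≥ 26 — holds.
5. |15 - 13| = 2 — holds.
6. eps^2 + beta^2 = 13^2 + 2^2 = 169 + 4 = 173 — holds.
7. values 15, 13, 2 are pairwise distinct — holds.
8. alpha^2 + eta^2 = 13^2 + 1^2 = 169 + 1 = 170 — holds.
9. |1 - 3| = 2; 2 ≤ 5 — holds.
10. eps = 13 lies in [11, 14] — holds.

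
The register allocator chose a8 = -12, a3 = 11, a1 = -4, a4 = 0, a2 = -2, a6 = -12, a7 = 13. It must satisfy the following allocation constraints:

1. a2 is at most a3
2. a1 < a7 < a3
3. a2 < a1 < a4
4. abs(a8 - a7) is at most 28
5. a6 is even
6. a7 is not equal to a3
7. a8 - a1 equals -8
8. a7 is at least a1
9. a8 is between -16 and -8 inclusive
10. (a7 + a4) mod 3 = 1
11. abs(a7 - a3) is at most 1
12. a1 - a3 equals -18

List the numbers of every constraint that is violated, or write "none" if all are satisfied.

Constraints 2, 3, 11, 12 do not hold.

1. a2 = -2, a3 = 11; -2 ≤ 11  yes
2. values -4, 13, 11; a7 = 13 is not < a3 = 11  no
3. values -2, -4, 0; a2 = -2 is not < a1 = -4  no
4. abs(-12 - 13) = 25; 25 ≤ 28  yes
5. a6 = -12 is even  yes
6. a7 = 13, a3 = 11; distinct  yes
7. a8 - a1 = -12 - (-4) = -8  yes
8. a7 = 13, a1 = -4; 13 ≥ -4  yes
9. a8 = -12 lies in [-16, -8]  yes
10. a7 + a4 = 13; 13 mod 3 = 1  yes
11. abs(13 - 11) = 2; 2 > 1, exceeds bound 1  no
12. a1 - a3 = -4 - 11 = -15, not -18  no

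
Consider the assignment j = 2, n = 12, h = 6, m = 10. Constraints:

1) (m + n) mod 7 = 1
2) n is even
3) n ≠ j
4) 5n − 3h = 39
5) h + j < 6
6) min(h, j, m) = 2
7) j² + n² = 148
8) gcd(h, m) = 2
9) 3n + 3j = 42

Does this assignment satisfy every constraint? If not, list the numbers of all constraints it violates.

The assignment fails constraints 4 and 5.

1) m + n = 22; 22 mod 7 = 1 — holds.
2) n = 12 is even — holds.
3) n = 12, j = 2; distinct — holds.
4) 5n − 3h = 5(12) − 3(6) = 42, not 39 — fails.
5) h + j = 6 + 2 = 8; 8 ≥ 6, bound 6 not met — fails.
6) min(6, 2, 10) = 2 — holds.
7) j² + n² = 2² + 12² = 4 + 144 = 148 — holds.
8) gcd(6, 10) = 2 — holds.
9) 3n + 3j = 3(12) + 3(2) = 42 — holds.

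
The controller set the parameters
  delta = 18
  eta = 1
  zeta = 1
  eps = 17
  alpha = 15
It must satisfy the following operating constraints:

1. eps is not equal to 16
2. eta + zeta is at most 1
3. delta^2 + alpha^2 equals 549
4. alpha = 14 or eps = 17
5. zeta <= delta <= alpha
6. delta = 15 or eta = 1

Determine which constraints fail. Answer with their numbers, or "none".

Constraints 2 and 5 are violated.

1. eps = 17, and 17 ≠ 16 — holds.
2. eta + zeta = 1 + 1 = 2; 2 > 1, bound 1 not met — does not hold.
3. delta^2 + alpha^2 = 18^2 + 15^2 = 324 + 225 = 549 — holds.
4. alpha = 15 ≠ 14, but eps = 17 = 17 (second disjunct) — holds.
5. values 1, 18, 15; delta = 18 is not <= alpha = 15 — does not hold.
6. delta = 18 ≠ 15, but eta = 1 = 1 (second disjunct) — holds.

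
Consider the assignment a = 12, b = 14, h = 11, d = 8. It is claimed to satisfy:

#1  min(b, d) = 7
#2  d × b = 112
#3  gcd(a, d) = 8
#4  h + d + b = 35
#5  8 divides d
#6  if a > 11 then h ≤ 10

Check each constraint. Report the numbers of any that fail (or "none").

#1 min(14, 8) = 8, not 7  false
#2 d × b = 8 × 14 = 112  true
#3 gcd(12, 8) = 4, not 8  false
#4 h + d + b = 11 + 8 + 14 = 33, not 35  false
#5 8 / 8 = 1, so 8 divides 8  true
#6 a = 12 > 11, so we need h ≤ 10; but h = 11 > 10  false

Violated: 1, 3, 4, and 6.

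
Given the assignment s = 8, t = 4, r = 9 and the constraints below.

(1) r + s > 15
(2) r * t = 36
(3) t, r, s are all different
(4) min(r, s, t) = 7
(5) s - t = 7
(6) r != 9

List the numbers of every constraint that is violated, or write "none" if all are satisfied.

(1) r + s = 9 + 8 = 17; 17 > 15 — holds.
(2) r * t = 9 * 4 = 36 — holds.
(3) values 4, 9, 8 are pairwise distinct — holds.
(4) min(9, 8, 4) = 4, not 7 — does not hold.
(5) s - t = 8 - 4 = 4, not 7 — does not hold.
(6) r = 9, but 9 is required to differ — does not hold.

Violated: 4, 5, and 6.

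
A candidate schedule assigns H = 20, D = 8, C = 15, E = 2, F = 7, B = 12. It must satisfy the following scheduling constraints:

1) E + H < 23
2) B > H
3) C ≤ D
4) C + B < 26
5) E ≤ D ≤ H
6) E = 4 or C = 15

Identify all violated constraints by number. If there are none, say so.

1) E + H = 2 + 20 = 22; 22 < 23  true
2) B = 12, H = 20; 12 ≤ 20 (want >)  false
3) C = 15, D = 8; 15 > 8 (want ≤)  false
4) C + B = 15 + 12 = 27; 27 ≥ 26, bound 26 not met  false
5) values 2 ≤ 8 ≤ 20  true
6) E = 2 ≠ 4, but C = 15 = 15 (second disjunct)  true

The assignment fails constraints 2, 3, 4.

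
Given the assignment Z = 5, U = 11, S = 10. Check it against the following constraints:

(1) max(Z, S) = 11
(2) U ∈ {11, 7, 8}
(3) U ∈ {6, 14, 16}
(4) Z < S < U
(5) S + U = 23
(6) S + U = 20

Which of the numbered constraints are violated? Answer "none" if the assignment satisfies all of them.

(1) max(5, 10) = 10, not 11 — does not hold.
(2) U = 11 is in {11, 7, 8} — holds.
(3) U = 11 is not in {6, 14, 16} — does not hold.
(4) values 5 < 10 < 11 — holds.
(5) S + U = 10 + 11 = 21, not 23 — does not hold.
(6) S + U = 10 + 11 = 21, not 20 — does not hold.

The assignment fails constraints 1, 3, 5, and 6.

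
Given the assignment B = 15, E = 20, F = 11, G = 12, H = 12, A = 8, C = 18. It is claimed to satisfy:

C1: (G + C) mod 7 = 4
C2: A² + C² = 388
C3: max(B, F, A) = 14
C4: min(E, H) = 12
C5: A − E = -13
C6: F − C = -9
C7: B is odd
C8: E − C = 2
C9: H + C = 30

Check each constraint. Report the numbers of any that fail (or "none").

C1: G + C = 30; 30 mod 7 = 2, not 4 — fails.
C2: A² + C² = 8² + 18² = 64 + 324 = 388 — holds.
C3: max(15, 11, 8) = 15, not 14 — fails.
C4: min(20, 12) = 12 — holds.
C5: A − E = 8 − 20 = -12, not -13 — fails.
C6: F − C = 11 − 18 = -7, not -9 — fails.
C7: B = 15 is odd — holds.
C8: E − C = 20 − 18 = 2 — holds.
C9: H + C = 12 + 18 = 30 — holds.

The assignment fails constraints 1, 3, 5, and 6.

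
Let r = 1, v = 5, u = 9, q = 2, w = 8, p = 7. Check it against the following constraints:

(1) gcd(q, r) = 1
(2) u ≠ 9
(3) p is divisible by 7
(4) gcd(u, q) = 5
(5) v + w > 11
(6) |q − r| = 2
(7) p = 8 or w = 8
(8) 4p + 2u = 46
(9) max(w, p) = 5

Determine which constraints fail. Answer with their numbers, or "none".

Constraints 2, 4, 6, 9 do not hold.

(1) gcd(2, 1) = 1 — OK.
(2) u = 9, but 9 is required to differ — violated.
(3) 7 / 7 = 1, so 7 divides 7 — OK.
(4) gcd(9, 2) = 1, not 5 — violated.
(5) v + w = 5 + 8 = 13; 13 > 11 — OK.
(6) |2 − 1| = 1, not 2 — violated.
(7) p = 7 ≠ 8, but w = 8 = 8 (second disjunct) — OK.
(8) 4p + 2u = 4(7) + 2(9) = 46 — OK.
(9) max(8, 7) = 8, not 5 — violated.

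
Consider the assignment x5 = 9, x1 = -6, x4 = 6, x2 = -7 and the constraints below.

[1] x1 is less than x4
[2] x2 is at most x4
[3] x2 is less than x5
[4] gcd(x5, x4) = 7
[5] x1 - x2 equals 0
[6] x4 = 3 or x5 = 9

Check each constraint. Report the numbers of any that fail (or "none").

Constraints 4, 5 do not hold.

[1] x1 = -6, x4 = 6; -6 < 6 — holds.
[2] x2 = -7, x4 = 6; -7 ≤ 6 — holds.
[3] x2 = -7, x5 = 9; -7 < 9 — holds.
[4] gcd(9, 6) = 3, not 7 — fails.
[5] x1 - x2 = -6 - (-7) = 1, not 0 — fails.
[6] x4 = 6 ≠ 3, but x5 = 9 = 9 (second disjunct) — holds.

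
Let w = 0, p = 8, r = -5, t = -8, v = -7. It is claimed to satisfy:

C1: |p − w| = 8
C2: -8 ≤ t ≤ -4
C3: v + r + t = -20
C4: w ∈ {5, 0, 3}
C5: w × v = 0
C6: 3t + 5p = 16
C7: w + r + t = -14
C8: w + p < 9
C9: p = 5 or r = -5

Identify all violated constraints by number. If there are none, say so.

C1: |8 − 0| = 8 — holds.
C2: t = -8 lies in [-8, -4] — holds.
C3: v + r + t = -7 + (-5) + (-8) = -20 — holds.
C4: w = 0 is in {5, 0, 3} — holds.
C5: w × v = 0 × (-7) = 0 — holds.
C6: 3t + 5p = 3(-8) + 5(8) = 16 — holds.
C7: w + r + t = 0 + (-5) + (-8) = -13, not -14 — does not hold.
C8: w + p = 0 + 8 = 8; 8 < 9 — holds.
C9: p = 8 ≠ 5, but r = -5 = -5 (second disjunct) — holds.

The assignment fails constraint 7.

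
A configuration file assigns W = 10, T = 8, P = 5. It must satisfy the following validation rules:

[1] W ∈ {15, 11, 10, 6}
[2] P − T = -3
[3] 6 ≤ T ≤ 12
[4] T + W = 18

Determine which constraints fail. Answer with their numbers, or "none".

Yes — all constraints hold.

[1] W = 10 is in {15, 11, 10, 6} — satisfied.
[2] P − T = 5 − 8 = -3 — satisfied.
[3] T = 8 lies in [6, 12] — satisfied.
[4] T + W = 8 + 10 = 18 — satisfied.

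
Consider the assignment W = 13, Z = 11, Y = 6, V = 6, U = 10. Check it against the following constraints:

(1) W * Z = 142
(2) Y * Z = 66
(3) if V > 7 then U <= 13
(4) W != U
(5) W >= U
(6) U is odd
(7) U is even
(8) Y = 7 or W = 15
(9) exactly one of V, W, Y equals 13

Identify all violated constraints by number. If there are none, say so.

(1) W * Z = 13 * 11 = 143, not 142  fails
(2) Y * Z = 6 * 11 = 66  holds
(3) V = 6, not > 7; antecedent false, conditional vacuously true  holds
(4) W = 13, U = 10; distinct  holds
(5) W = 13, U = 10; 13 ≥ 10  holds
(6) U = 10 is even  fails
(7) U = 10 is even  holds
(8) Y = 6 ≠ 7 and W = 13 ≠ 15; both disjuncts false  fails
(9) V=6, W=13, Y=6; 1 of them equals 13  holds

Constraints 1, 6, and 8 do not hold.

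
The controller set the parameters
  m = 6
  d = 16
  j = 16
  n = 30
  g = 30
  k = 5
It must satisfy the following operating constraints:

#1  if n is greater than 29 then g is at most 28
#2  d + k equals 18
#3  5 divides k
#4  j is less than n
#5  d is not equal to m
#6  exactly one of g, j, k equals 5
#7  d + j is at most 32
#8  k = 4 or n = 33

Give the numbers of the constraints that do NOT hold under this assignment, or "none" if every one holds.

Constraints 1, 2, and 8 are violated.

#1 n = 30 > 29, so we need g ≤ 28; but g = 30 > 28 — fails.
#2 d + k = 16 + 5 = 21, not 18 — fails.
#3 5 / 5 = 1, so 5 divides 5 — holds.
#4 j = 16, n = 30; 16 < 30 — holds.
#5 d = 16, m = 6; distinct — holds.
#6 g=30, j=16, k=5; 1 of them equals 5 — holds.
#7 d + j = 16 + 16 = 32; 32 ≤ 32 — holds.
#8 k = 5 ≠ 4 and n = 30 ≠ 33; both disjuncts false — fails.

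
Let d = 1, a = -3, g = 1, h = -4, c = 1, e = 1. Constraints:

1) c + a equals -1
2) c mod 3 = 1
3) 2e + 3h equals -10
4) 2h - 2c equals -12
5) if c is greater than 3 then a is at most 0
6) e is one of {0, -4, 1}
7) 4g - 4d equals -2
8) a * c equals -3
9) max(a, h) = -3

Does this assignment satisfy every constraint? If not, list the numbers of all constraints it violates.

Constraints 1, 4, and 7 are violated.

1) c + a = 1 + (-3) = -2, not -1  false
2) 1 mod 3 = 1  true
3) 2e + 3h = 2(1) + 3(-4) = -10  true
4) 2h - 2c = 2(-4) - 2(1) = -10, not -12  false
5) c = 1, not > 3; antecedent false, conditional vacuously true  true
6) e = 1 is in {0, -4, 1}  true
7) 4g - 4d = 4(1) - 4(1) = 0, not -2  false
8) a * c = -3 * 1 = -3  true
9) max(-3, -4) = -3  true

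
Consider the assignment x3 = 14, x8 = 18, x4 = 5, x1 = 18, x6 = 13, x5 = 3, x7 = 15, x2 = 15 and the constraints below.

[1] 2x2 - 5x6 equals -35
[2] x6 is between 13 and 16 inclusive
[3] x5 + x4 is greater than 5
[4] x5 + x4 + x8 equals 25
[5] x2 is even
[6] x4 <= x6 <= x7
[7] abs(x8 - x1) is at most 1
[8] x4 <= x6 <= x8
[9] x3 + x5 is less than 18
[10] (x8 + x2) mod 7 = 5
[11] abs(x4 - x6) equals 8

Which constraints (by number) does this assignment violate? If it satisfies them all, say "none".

The assignment fails constraints 4, 5.

[1] 2x2 - 5x6 = 2(15) - 5(13) = -35 — OK.
[2] x6 = 13 lies in [13, 16] — OK.
[3] x5 + x4 = 3 + 5 = 8; 8 > 5 — OK.
[4] x5 + x4 + x8 = 3 + 5 + 18 = 26, not 25 — violated.
[5] x2 = 15 is odd — violated.
[6] values 5 <= 13 <= 15 — OK.
[7] abs(18 - 18) = 0; 0 ≤ 1 — OK.
[8] values 5 <= 13 <= 18 — OK.
[9] x3 + x5 = 14 + 3 = 17; 17 < 18 — OK.
[10] x8 + x2 = 33; 33 mod 7 = 5 — OK.
[11] abs(5 - 13) = 8 — OK.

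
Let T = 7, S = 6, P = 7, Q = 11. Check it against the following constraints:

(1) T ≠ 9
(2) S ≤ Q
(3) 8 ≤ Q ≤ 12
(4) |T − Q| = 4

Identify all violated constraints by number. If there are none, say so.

No violations.

(1) T = 7, and 7 ≠ 9 — satisfied.
(2) S = 6, Q = 11; 6 ≤ 11 — satisfied.
(3) Q = 11 lies in [8, 12] — satisfied.
(4) |7 − 11| = 4 — satisfied.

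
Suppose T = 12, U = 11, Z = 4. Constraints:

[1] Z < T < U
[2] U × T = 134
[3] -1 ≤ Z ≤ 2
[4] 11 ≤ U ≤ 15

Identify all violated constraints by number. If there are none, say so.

[1] values 4, 12, 11; T = 12 is not < U = 11  fails
[2] U × T = 11 × 12 = 132, not 134  fails
[3] Z = 4 is outside [-1, 2]  fails
[4] U = 11 lies in [11, 15]  holds

Constraints 1, 2, 3 are violated.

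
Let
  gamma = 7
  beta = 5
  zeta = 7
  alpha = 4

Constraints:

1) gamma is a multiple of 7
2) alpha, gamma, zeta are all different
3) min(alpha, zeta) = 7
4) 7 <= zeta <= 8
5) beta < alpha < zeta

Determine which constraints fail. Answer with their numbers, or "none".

1) 7 / 7 = 1, so 7 divides 7 — holds.
2) gamma = zeta = 7, not all different — fails.
3) min(4, 7) = 4, not 7 — fails.
4) zeta = 7 lies in [7, 8] — holds.
5) values 5, 4, 7; beta = 5 is not < alpha = 4 — fails.

Constraints 2, 3, and 5 are violated.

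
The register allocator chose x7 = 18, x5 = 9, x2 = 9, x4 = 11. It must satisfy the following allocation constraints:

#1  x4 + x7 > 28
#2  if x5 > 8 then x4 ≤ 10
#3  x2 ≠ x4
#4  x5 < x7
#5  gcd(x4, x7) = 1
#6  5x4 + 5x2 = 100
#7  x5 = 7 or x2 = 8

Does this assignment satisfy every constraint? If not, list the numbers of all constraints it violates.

#1 x4 + x7 = 11 + 18 = 29; 29 > 28 — satisfied.
#2 x5 = 9 > 8, so we need x4 ≤ 10; but x4 = 11 > 10 — violated.
#3 x2 = 9, x4 = 11; distinct — satisfied.
#4 x5 = 9, x7 = 18; 9 < 18 — satisfied.
#5 gcd(11, 18) = 1 — satisfied.
#6 5x4 + 5x2 = 5(11) + 5(9) = 100 — satisfied.
#7 x5 = 9 ≠ 7 and x2 = 9 ≠ 8; both disjuncts false — violated.

Constraints 2 and 7 do not hold.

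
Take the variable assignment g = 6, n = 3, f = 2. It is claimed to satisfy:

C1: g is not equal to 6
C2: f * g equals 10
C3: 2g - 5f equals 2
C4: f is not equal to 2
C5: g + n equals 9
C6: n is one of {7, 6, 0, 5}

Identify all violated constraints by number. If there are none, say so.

C1: g = 6, but 6 is required to differ — violated.
C2: f * g = 2 * 6 = 12, not 10 — violated.
C3: 2g - 5f = 2(6) - 5(2) = 2 — OK.
C4: f = 2, but 2 is required to differ — violated.
C5: g + n = 6 + 3 = 9 — OK.
C6: n = 3 is not in {7, 6, 0, 5} — violated.

Constraints 1, 2, 4, 6 do not hold.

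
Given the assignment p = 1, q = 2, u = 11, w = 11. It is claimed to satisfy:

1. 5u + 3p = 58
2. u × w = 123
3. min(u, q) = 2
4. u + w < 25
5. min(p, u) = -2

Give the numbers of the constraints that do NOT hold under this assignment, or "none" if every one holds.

1. 5u + 3p = 5(11) + 3(1) = 58  holds
2. u × w = 11 × 11 = 121, not 123  fails
3. min(11, 2) = 2  holds
4. u + w = 11 + 11 = 22; 22 < 25  holds
5. min(1, 11) = 1, not -2  fails

Constraints 2 and 5 do not hold.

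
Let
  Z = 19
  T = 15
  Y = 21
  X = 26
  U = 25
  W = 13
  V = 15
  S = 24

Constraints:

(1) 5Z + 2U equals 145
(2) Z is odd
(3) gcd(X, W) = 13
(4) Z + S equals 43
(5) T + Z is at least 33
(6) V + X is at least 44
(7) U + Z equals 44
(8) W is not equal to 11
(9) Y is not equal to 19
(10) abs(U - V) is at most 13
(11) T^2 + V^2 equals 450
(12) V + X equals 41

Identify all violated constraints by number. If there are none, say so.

Constraint 6 is violated.

(1) 5Z + 2U = 5(19) + 2(25) = 145  ✓
(2) Z = 19 is odd  ✓
(3) gcd(26, 13) = 13  ✓
(4) Z + S = 19 + 24 = 43  ✓
(5) T + Z = 15 + 19 = 34; 34 ≥ 33  ✓
(6) V + X = 15 + 26 = 41; 41 < 44, bound 44 not met  ✗
(7) U + Z = 25 + 19 = 44  ✓
(8) W = 13, and 13 ≠ 11  ✓
(9) Y = 21, and 21 ≠ 19  ✓
(10) abs(25 - 15) = 10; 10 ≤ 13  ✓
(11) T^2 + V^2 = 15^2 + 15^2 = 225 + 225 = 450  ✓
(12) V + X = 15 + 26 = 41  ✓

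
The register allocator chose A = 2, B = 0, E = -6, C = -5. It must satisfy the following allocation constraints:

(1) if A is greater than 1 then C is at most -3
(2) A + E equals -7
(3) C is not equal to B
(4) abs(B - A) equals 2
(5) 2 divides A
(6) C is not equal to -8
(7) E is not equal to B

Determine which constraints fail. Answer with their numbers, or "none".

(1) A = 2 > 1, so we need C ≤ -3; C = -5 ≤ -3 — holds.
(2) A + E = 2 + (-6) = -4, not -7 — does not hold.
(3) C = -5, B = 0; distinct — holds.
(4) abs(0 - 2) = 2 — holds.
(5) 2 / 2 = 1, so 2 divides 2 — holds.
(6) C = -5, and -5 ≠ -8 — holds.
(7) E = -6, B = 0; distinct — holds.

The assignment fails constraint 2.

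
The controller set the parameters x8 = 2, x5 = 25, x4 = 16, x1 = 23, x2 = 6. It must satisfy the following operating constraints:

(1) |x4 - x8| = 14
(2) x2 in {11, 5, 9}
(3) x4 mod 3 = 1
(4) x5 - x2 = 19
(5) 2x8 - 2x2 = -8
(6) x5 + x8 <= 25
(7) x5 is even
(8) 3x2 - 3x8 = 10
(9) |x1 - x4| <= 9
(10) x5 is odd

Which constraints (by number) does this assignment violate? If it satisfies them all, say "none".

(1) |16 - 2| = 14  true
(2) x2 = 6 is not in {11, 5, 9}  false
(3) 16 mod 3 = 1  true
(4) x5 - x2 = 25 - 6 = 19  true
(5) 2x8 - 2x2 = 2(2) - 2(6) = -8  true
(6) x5 + x8 = 25 + 2 = 27; 27 > 25, bound 25 not met  false
(7) x5 = 25 is odd  false
(8) 3x2 - 3x8 = 3(6) - 3(2) = 12, not 10  false
(9) |23 - 16| = 7; 7 ≤ 9  true
(10) x5 = 25 is odd  true

Constraints 2, 6, 7, and 8 do not hold.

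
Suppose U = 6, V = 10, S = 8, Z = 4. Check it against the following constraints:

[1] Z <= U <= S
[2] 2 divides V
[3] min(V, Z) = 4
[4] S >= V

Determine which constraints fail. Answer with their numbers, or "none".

Violated: 4.

[1] values 4 <= 6 <= 8  holds
[2] 10 / 2 = 5, so 2 divides 10  holds
[3] min(10, 4) = 4  holds
[4] S = 8, V = 10; 8 < 10 (want ≥)  fails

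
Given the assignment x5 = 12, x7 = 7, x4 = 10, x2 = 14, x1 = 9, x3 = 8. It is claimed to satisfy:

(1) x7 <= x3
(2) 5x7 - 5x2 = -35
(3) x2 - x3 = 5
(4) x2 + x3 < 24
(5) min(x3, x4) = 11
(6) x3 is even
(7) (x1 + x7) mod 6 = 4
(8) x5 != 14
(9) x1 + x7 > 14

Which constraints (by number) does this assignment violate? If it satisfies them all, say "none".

The assignment fails constraints 3 and 5.

(1) x7 = 7, x3 = 8; 7 ≤ 8 — holds.
(2) 5x7 - 5x2 = 5(7) - 5(14) = -35 — holds.
(3) x2 - x3 = 14 - 8 = 6, not 5 — fails.
(4) x2 + x3 = 14 + 8 = 22; 22 < 24 — holds.
(5) min(8, 10) = 8, not 11 — fails.
(6) x3 = 8 is even — holds.
(7) x1 + x7 = 16; 16 mod 6 = 4 — holds.
(8) x5 = 12, and 12 ≠ 14 — holds.
(9) x1 + x7 = 9 + 7 = 16; 16 > 14 — holds.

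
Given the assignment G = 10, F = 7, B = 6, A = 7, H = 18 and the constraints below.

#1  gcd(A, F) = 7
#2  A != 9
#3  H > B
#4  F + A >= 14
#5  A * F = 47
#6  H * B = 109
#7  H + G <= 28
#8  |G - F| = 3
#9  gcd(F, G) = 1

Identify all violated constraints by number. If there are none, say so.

Violated: 5 and 6.

#1 gcd(7, 7) = 7  ✓
#2 A = 7, and 7 ≠ 9  ✓
#3 H = 18, B = 6; 18 > 6  ✓
#4 F + A = 7 + 7 = 14; 14 ≥ 14  ✓
#5 A * F = 7 * 7 = 49, not 47  ✗
#6 H * B = 18 * 6 = 108, not 109  ✗
#7 H + G = 18 + 10 = 28; 28 ≤ 28  ✓
#8 |10 - 7| = 3  ✓
#9 gcd(7, 10) = 1  ✓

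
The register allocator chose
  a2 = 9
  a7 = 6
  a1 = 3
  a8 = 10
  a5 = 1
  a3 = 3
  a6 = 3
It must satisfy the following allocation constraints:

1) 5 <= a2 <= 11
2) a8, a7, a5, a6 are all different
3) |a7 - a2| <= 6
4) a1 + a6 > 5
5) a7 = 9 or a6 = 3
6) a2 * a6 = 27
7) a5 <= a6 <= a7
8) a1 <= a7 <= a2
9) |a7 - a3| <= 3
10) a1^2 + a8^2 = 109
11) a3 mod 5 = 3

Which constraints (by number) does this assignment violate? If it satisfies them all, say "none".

1) a2 = 9 lies in [5, 11]  ✔
2) values 10, 6, 1, 3 are pairwise distinct  ✔
3) |6 - 9| = 3; 3 ≤ 6  ✔
4) a1 + a6 = 3 + 3 = 6; 6 > 5  ✔
5) a7 = 6 ≠ 9, but a6 = 3 = 3 (second disjunct)  ✔
6) a2 * a6 = 9 * 3 = 27  ✔
7) values 1 <= 3 <= 6  ✔
8) values 3 <= 6 <= 9  ✔
9) |6 - 3| = 3; 3 ≤ 3  ✔
10) a1^2 + a8^2 = 3^2 + 10^2 = 9 + 100 = 109  ✔
11) 3 mod 5 = 3  ✔

The assignment satisfies every constraint.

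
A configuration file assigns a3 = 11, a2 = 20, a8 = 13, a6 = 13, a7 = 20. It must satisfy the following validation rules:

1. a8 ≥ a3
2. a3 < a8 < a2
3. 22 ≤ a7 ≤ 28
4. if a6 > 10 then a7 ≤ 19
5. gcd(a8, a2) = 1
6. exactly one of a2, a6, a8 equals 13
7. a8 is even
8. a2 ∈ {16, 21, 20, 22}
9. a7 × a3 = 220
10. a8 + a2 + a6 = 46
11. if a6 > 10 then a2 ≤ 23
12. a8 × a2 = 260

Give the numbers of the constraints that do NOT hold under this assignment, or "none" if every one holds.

1. a8 = 13, a3 = 11; 13 ≥ 11 — holds.
2. values 11 < 13 < 20 — holds.
3. a7 = 20 is outside [22, 28] — does not hold.
4. a6 = 13 > 10, so we need a7 ≤ 19; but a7 = 20 > 19 — does not hold.
5. gcd(13, 20) = 1 — holds.
6. a2=20, a6=13, a8=13; 2 of them equal 13, not exactly one — does not hold.
7. a8 = 13 is odd — does not hold.
8. a2 = 20 is in {16, 21, 20, 22} — holds.
9. a7 × a3 = 20 × 11 = 220 — holds.
10. a8 + a2 + a6 = 13 + 20 + 13 = 46 — holds.
11. a6 = 13 > 10, so we need a2 ≤ 23; a2 = 20 ≤ 23 — holds.
12. a8 × a2 = 13 × 20 = 260 — holds.

Violated: 3, 4, 6, and 7.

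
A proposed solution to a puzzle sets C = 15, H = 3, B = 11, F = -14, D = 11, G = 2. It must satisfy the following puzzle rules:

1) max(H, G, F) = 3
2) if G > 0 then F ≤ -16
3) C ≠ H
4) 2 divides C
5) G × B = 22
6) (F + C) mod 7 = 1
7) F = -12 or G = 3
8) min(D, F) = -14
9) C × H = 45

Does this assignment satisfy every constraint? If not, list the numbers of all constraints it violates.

1) max(3, 2, -14) = 3 — satisfied.
2) G = 2 > 0, so we need F ≤ -16; but F = -14 > -16 — violated.
3) C = 15, H = 3; distinct — satisfied.
4) 15 = 2×7 + 1, so 2 does not divide 15 — violated.
5) G × B = 2 × 11 = 22 — satisfied.
6) F + C = 1; 1 mod 7 = 1 — satisfied.
7) F = -14 ≠ -12 and G = 2 ≠ 3; both disjuncts false — violated.
8) min(11, -14) = -14 — satisfied.
9) C × H = 15 × 3 = 45 — satisfied.

Violated: 2, 4, and 7.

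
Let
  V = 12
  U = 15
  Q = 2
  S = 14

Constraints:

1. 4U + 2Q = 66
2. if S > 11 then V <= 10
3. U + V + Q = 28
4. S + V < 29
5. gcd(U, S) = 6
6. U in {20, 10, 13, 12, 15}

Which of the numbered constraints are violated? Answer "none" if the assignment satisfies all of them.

Constraints 1, 2, 3, and 5 do not hold.

1. 4U + 2Q = 4(15) + 2(2) = 64, not 66  false
2. S = 14 > 11, so we need V ≤ 10; but V = 12 > 10  false
3. U + V + Q = 15 + 12 + 2 = 29, not 28  false
4. S + V = 14 + 12 = 26; 26 < 29  true
5. gcd(15, 14) = 1, not 6  false
6. U = 15 is in {20, 10, 13, 12, 15}  true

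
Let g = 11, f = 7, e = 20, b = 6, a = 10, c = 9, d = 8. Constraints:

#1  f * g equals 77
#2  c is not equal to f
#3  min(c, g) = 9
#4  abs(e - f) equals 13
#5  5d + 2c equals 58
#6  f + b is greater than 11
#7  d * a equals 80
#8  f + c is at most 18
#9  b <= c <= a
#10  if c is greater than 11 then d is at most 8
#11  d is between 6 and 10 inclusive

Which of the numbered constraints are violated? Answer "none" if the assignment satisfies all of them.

Yes — all constraints hold.

#1 f * g = 7 * 11 = 77  OK
#2 c = 9, f = 7; distinct  OK
#3 min(9, 11) = 9  OK
#4 abs(20 - 7) = 13  OK
#5 5d + 2c = 5(8) + 2(9) = 58  OK
#6 f + b = 7 + 6 = 13; 13 > 11  OK
#7 d * a = 8 * 10 = 80  OK
#8 f + c = 7 + 9 = 16; 16 ≤ 18  OK
#9 values 6 <= 9 <= 10  OK
#10 c = 9, not > 11; antecedent false, conditional vacuously true  OK
#11 d = 8 lies in [6, 10]  OK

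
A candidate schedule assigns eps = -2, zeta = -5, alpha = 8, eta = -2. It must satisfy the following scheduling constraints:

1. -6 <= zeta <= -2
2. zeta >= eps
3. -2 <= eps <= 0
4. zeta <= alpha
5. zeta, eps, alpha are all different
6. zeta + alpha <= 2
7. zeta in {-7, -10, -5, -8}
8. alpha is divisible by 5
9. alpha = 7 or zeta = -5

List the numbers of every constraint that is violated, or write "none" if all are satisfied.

1. zeta = -5 lies in [-6, -2] — OK.
2. zeta = -5, eps = -2; -5 < -2 (want ≥) — violated.
3. eps = -2 lies in [-2, 0] — OK.
4. zeta = -5, alpha = 8; -5 ≤ 8 — OK.
5. values -5, -2, 8 are pairwise distinct — OK.
6. zeta + alpha = -5 + 8 = 3; 3 > 2, bound 2 not met — violated.
7. zeta = -5 is in {-7, -10, -5, -8} — OK.
8. 8 = 5*1 + 3, so 5 does not divide 8 — violated.
9. alpha = 8 ≠ 7, but zeta = -5 = -5 (second disjunct) — OK.

Violated: 2, 6, and 8.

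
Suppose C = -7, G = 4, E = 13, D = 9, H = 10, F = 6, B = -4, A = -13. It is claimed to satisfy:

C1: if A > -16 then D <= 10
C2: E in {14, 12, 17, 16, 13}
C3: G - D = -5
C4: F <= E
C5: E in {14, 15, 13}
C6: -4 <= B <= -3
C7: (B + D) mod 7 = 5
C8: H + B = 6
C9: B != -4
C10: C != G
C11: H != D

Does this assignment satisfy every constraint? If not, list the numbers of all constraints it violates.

C1: A = -13 > -16, so we need D ≤ 10; D = 9 ≤ 10 — holds.
C2: E = 13 is in {14, 12, 17, 16, 13} — holds.
C3: G - D = 4 - 9 = -5 — holds.
C4: F = 6, E = 13; 6 ≤ 13 — holds.
C5: E = 13 is in {14, 15, 13} — holds.
C6: B = -4 lies in [-4, -3] — holds.
C7: B + D = 5; 5 mod 7 = 5 — holds.
C8: H + B = 10 + (-4) = 6 — holds.
C9: B = -4, but -4 is required to differ — fails.
C10: C = -7, G = 4; distinct — holds.
C11: H = 10, D = 9; distinct — holds.

The assignment fails constraint 9.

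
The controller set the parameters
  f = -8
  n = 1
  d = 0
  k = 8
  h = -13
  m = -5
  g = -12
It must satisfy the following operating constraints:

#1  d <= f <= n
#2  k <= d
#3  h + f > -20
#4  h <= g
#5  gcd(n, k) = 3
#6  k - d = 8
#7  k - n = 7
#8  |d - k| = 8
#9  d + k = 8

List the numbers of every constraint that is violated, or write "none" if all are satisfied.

Violated: 1, 2, 3, and 5.

#1 values 0, -8, 1; d = 0 is not <= f = -8  no
#2 k = 8, d = 0; 8 > 0 (want ≤)  no
#3 h + f = -13 + (-8) = -21; -21 ≤ -20, bound -20 not met  no
#4 h = -13, g = -12; -13 ≤ -12  yes
#5 gcd(1, 8) = 1, not 3  no
#6 k - d = 8 - 0 = 8  yes
#7 k - n = 8 - 1 = 7  yes
#8 |0 - 8| = 8  yes
#9 d + k = 0 + 8 = 8  yes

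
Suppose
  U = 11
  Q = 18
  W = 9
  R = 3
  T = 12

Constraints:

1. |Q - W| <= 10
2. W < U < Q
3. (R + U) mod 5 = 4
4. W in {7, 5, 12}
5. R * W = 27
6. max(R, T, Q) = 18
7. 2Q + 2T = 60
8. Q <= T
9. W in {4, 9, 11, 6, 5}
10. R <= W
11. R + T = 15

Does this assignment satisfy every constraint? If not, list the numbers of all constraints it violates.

1. |18 - 9| = 9; 9 ≤ 10  ✓
2. values 9 < 11 < 18  ✓
3. R + U = 14; 14 mod 5 = 4  ✓
4. W = 9 is not in {7, 5, 12}  ✗
5. R * W = 3 * 9 = 27  ✓
6. max(3, 12, 18) = 18  ✓
7. 2Q + 2T = 2(18) + 2(12) = 60  ✓
8. Q = 18, T = 12; 18 > 12 (want ≤)  ✗
9. W = 9 is in {4, 9, 11, 6, 5}  ✓
10. R = 3, W = 9; 3 ≤ 9  ✓
11. R + T = 3 + 12 = 15  ✓

Violated: 4 and 8.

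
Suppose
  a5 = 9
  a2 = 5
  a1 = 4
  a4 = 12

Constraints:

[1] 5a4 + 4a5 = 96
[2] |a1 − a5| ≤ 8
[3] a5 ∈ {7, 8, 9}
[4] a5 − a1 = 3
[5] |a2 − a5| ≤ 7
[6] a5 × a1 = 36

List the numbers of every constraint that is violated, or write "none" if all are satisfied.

[1] 5a4 + 4a5 = 5(12) + 4(9) = 96 — OK.
[2] |4 − 9| = 5; 5 ≤ 8 — OK.
[3] a5 = 9 is in {7, 8, 9} — OK.
[4] a5 − a1 = 9 − 4 = 5, not 3 — violated.
[5] |5 − 9| = 4; 4 ≤ 7 — OK.
[6] a5 × a1 = 9 × 4 = 36 — OK.

The assignment fails constraint 4.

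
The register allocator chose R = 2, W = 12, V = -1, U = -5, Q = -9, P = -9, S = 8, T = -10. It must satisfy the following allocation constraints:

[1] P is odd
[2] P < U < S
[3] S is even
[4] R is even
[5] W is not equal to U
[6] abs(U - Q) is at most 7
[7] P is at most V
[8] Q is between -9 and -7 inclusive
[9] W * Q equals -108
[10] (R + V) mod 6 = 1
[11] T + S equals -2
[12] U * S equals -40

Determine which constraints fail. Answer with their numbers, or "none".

None — every constraint holds.

[1] P = -9 is odd  ✔
[2] values -9 < -5 < 8  ✔
[3] S = 8 is even  ✔
[4] R = 2 is even  ✔
[5] W = 12, U = -5; distinct  ✔
[6] abs(-5 - (-9)) = 4; 4 ≤ 7  ✔
[7] P = -9, V = -1; -9 ≤ -1  ✔
[8] Q = -9 lies in [-9, -7]  ✔
[9] W * Q = 12 * (-9) = -108  ✔
[10] R + V = 1; 1 mod 6 = 1  ✔
[11] T + S = -10 + 8 = -2  ✔
[12] U * S = -5 * 8 = -40  ✔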